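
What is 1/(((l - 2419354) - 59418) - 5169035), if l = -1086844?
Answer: -1/8734651 ≈ -1.1449e-7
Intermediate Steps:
1/(((l - 2419354) - 59418) - 5169035) = 1/(((-1086844 - 2419354) - 59418) - 5169035) = 1/((-3506198 - 59418) - 5169035) = 1/(-3565616 - 5169035) = 1/(-8734651) = -1/8734651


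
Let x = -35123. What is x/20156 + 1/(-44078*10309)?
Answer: -7979947401351/4579444227956 ≈ -1.7426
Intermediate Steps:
x/20156 + 1/(-44078*10309) = -35123/20156 + 1/(-44078*10309) = -35123*1/20156 - 1/44078*1/10309 = -35123/20156 - 1/454400102 = -7979947401351/4579444227956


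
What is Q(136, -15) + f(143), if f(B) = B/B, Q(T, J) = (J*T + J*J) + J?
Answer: -1829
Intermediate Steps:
Q(T, J) = J + J² + J*T (Q(T, J) = (J*T + J²) + J = (J² + J*T) + J = J + J² + J*T)
f(B) = 1
Q(136, -15) + f(143) = -15*(1 - 15 + 136) + 1 = -15*122 + 1 = -1830 + 1 = -1829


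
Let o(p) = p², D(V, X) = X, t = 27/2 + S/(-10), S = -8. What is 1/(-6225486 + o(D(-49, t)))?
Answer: -100/622528151 ≈ -1.6064e-7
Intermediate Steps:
t = 143/10 (t = 27/2 - 8/(-10) = 27*(½) - 8*(-⅒) = 27/2 + ⅘ = 143/10 ≈ 14.300)
1/(-6225486 + o(D(-49, t))) = 1/(-6225486 + (143/10)²) = 1/(-6225486 + 20449/100) = 1/(-622528151/100) = -100/622528151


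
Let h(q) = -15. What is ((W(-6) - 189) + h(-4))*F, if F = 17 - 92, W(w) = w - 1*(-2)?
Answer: 15600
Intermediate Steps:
W(w) = 2 + w (W(w) = w + 2 = 2 + w)
F = -75
((W(-6) - 189) + h(-4))*F = (((2 - 6) - 189) - 15)*(-75) = ((-4 - 189) - 15)*(-75) = (-193 - 15)*(-75) = -208*(-75) = 15600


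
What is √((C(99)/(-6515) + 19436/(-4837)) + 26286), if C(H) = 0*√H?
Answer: √614908200802/4837 ≈ 162.12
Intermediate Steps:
C(H) = 0
√((C(99)/(-6515) + 19436/(-4837)) + 26286) = √((0/(-6515) + 19436/(-4837)) + 26286) = √((0*(-1/6515) + 19436*(-1/4837)) + 26286) = √((0 - 19436/4837) + 26286) = √(-19436/4837 + 26286) = √(127125946/4837) = √614908200802/4837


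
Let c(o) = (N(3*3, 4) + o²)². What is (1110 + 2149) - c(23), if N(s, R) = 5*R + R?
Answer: -302550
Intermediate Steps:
N(s, R) = 6*R
c(o) = (24 + o²)² (c(o) = (6*4 + o²)² = (24 + o²)²)
(1110 + 2149) - c(23) = (1110 + 2149) - (24 + 23²)² = 3259 - (24 + 529)² = 3259 - 1*553² = 3259 - 1*305809 = 3259 - 305809 = -302550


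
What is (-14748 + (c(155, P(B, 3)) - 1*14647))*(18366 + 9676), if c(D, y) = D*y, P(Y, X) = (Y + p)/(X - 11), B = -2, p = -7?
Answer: -3277619065/4 ≈ -8.1940e+8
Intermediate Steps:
P(Y, X) = (-7 + Y)/(-11 + X) (P(Y, X) = (Y - 7)/(X - 11) = (-7 + Y)/(-11 + X))
(-14748 + (c(155, P(B, 3)) - 1*14647))*(18366 + 9676) = (-14748 + (155*((-7 - 2)/(-11 + 3)) - 1*14647))*(18366 + 9676) = (-14748 + (155*(-9/(-8)) - 14647))*28042 = (-14748 + (155*(-⅛*(-9)) - 14647))*28042 = (-14748 + (155*(9/8) - 14647))*28042 = (-14748 + (1395/8 - 14647))*28042 = (-14748 - 115781/8)*28042 = -233765/8*28042 = -3277619065/4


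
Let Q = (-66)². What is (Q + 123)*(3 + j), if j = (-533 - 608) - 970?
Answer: -9441732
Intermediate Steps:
Q = 4356
j = -2111 (j = -1141 - 970 = -2111)
(Q + 123)*(3 + j) = (4356 + 123)*(3 - 2111) = 4479*(-2108) = -9441732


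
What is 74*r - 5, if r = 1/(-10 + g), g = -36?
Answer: -152/23 ≈ -6.6087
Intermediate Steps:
r = -1/46 (r = 1/(-10 - 36) = 1/(-46) = -1/46 ≈ -0.021739)
74*r - 5 = 74*(-1/46) - 5 = -37/23 - 5 = -152/23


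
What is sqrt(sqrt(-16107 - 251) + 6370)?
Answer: sqrt(6370 + I*sqrt(16358)) ≈ 79.816 + 0.8012*I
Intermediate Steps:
sqrt(sqrt(-16107 - 251) + 6370) = sqrt(sqrt(-16358) + 6370) = sqrt(I*sqrt(16358) + 6370) = sqrt(6370 + I*sqrt(16358))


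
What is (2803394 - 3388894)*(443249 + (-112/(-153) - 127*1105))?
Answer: -27135556067000/153 ≈ -1.7736e+11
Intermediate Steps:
(2803394 - 3388894)*(443249 + (-112/(-153) - 127*1105)) = -585500*(443249 + (-112*(-1/153) - 140335)) = -585500*(443249 + (112/153 - 140335)) = -585500*(443249 - 21471143/153) = -585500*46345954/153 = -27135556067000/153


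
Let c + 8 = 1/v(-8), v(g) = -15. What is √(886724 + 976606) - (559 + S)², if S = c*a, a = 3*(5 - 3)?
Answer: -6517809/25 + √1863330 ≈ -2.5935e+5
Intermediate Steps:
c = -121/15 (c = -8 + 1/(-15) = -8 - 1/15 = -121/15 ≈ -8.0667)
a = 6 (a = 3*2 = 6)
S = -242/5 (S = -121/15*6 = -242/5 ≈ -48.400)
√(886724 + 976606) - (559 + S)² = √(886724 + 976606) - (559 - 242/5)² = √1863330 - (2553/5)² = √1863330 - 1*6517809/25 = √1863330 - 6517809/25 = -6517809/25 + √1863330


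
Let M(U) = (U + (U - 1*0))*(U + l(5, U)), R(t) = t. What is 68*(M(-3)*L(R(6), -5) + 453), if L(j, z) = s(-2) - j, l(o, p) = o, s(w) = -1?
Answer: 36516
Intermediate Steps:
M(U) = 2*U*(5 + U) (M(U) = (U + (U - 1*0))*(U + 5) = (U + (U + 0))*(5 + U) = (U + U)*(5 + U) = (2*U)*(5 + U) = 2*U*(5 + U))
L(j, z) = -1 - j
68*(M(-3)*L(R(6), -5) + 453) = 68*((2*(-3)*(5 - 3))*(-1 - 1*6) + 453) = 68*((2*(-3)*2)*(-1 - 6) + 453) = 68*(-12*(-7) + 453) = 68*(84 + 453) = 68*537 = 36516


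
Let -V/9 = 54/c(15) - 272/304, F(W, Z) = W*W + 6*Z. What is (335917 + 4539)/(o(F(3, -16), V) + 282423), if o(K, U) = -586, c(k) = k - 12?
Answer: 340456/281837 ≈ 1.2080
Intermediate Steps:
c(k) = -12 + k
F(W, Z) = W**2 + 6*Z
V = -2925/19 (V = -9*(54/(-12 + 15) - 272/304) = -9*(54/3 - 272*1/304) = -9*(54*(1/3) - 17/19) = -9*(18 - 17/19) = -9*325/19 = -2925/19 ≈ -153.95)
(335917 + 4539)/(o(F(3, -16), V) + 282423) = (335917 + 4539)/(-586 + 282423) = 340456/281837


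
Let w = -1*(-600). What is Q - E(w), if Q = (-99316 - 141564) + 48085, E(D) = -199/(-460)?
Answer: -88685899/460 ≈ -1.9280e+5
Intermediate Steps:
w = 600
E(D) = 199/460 (E(D) = -199*(-1/460) = 199/460)
Q = -192795 (Q = -240880 + 48085 = -192795)
Q - E(w) = -192795 - 1*199/460 = -192795 - 199/460 = -88685899/460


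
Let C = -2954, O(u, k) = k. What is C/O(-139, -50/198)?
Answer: 292446/25 ≈ 11698.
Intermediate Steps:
C/O(-139, -50/198) = -2954/((-50/198)) = -2954/((-50*1/198)) = -2954/(-25/99) = -2954*(-99/25) = 292446/25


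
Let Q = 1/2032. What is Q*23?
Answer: 23/2032 ≈ 0.011319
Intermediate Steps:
Q = 1/2032 ≈ 0.00049213
Q*23 = (1/2032)*23 = 23/2032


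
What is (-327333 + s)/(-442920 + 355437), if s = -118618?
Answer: 40541/7953 ≈ 5.0976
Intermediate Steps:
(-327333 + s)/(-442920 + 355437) = (-327333 - 118618)/(-442920 + 355437) = -445951/(-87483) = -445951*(-1/87483) = 40541/7953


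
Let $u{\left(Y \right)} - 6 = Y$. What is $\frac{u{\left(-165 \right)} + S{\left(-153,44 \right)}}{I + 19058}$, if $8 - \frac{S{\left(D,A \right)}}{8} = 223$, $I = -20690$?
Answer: $\frac{1879}{1632} \approx 1.1513$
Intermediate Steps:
$S{\left(D,A \right)} = -1720$ ($S{\left(D,A \right)} = 64 - 1784 = -1720$)
$u{\left(Y \right)} = 6 + Y$
$\frac{u{\left(-165 \right)} + S{\left(-153,44 \right)}}{I + 19058} = \frac{\left(6 - 165\right) - 1720}{-20690 + 19058} = \frac{-159 - 1720}{-1632} = \left(-1879\right) \left(- \frac{1}{1632}\right) = \frac{1879}{1632}$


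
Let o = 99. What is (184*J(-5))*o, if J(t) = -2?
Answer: -36432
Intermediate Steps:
(184*J(-5))*o = (184*(-2))*99 = -368*99 = -36432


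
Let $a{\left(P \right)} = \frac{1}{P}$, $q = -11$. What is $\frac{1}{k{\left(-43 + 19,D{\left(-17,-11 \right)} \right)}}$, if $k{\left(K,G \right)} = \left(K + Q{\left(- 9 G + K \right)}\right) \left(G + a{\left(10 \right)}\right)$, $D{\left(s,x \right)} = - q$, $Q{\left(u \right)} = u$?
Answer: $- \frac{10}{16317} \approx -0.00061286$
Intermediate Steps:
$D{\left(s,x \right)} = 11$ ($D{\left(s,x \right)} = \left(-1\right) \left(-11\right) = 11$)
$k{\left(K,G \right)} = \left(\frac{1}{10} + G\right) \left(- 9 G + 2 K\right)$ ($k{\left(K,G \right)} = \left(K - \left(- K + 9 G\right)\right) \left(G + \frac{1}{10}\right) = \left(- 9 G + 2 K\right) \left(\frac{1}{10} + G\right) = \left(\frac{1}{10} + G\right) \left(- 9 G + 2 K\right)$)
$\frac{1}{k{\left(-43 + 19,D{\left(-17,-11 \right)} \right)}} = \frac{1}{- 9 \cdot 11^{2} - \frac{99}{10} + \frac{-43 + 19}{5} + 2 \cdot 11 \left(-43 + 19\right)} = \frac{1}{\left(-9\right) 121 - \frac{99}{10} + \frac{1}{5} \left(-24\right) + 2 \cdot 11 \left(-24\right)} = \frac{1}{-1089 - \frac{99}{10} - \frac{24}{5} - 528} = \frac{1}{- \frac{16317}{10}} = - \frac{10}{16317}$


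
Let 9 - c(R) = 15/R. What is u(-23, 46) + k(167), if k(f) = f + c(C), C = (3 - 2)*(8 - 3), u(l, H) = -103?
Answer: 70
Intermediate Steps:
C = 5 (C = 1*5 = 5)
c(R) = 9 - 15/R
k(f) = 6 + f (k(f) = f + (9 - 15/5) = f + (9 - 15*1/5) = f + (9 - 3) = f + 6 = 6 + f)
u(-23, 46) + k(167) = -103 + (6 + 167) = -103 + 173 = 70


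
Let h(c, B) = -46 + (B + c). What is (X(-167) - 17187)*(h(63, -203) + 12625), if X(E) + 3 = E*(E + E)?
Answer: 479996132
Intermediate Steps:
X(E) = -3 + 2*E**2 (X(E) = -3 + E*(E + E) = -3 + E*(2*E) = -3 + 2*E**2)
h(c, B) = -46 + B + c
(X(-167) - 17187)*(h(63, -203) + 12625) = ((-3 + 2*(-167)**2) - 17187)*((-46 - 203 + 63) + 12625) = ((-3 + 2*27889) - 17187)*(-186 + 12625) = ((-3 + 55778) - 17187)*12439 = (55775 - 17187)*12439 = 38588*12439 = 479996132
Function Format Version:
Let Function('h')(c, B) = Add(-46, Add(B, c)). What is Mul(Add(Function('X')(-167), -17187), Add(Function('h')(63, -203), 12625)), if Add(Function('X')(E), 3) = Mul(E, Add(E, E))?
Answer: 479996132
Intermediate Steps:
Function('X')(E) = Add(-3, Mul(2, Pow(E, 2))) (Function('X')(E) = Add(-3, Mul(E, Add(E, E))) = Add(-3, Mul(E, Mul(2, E))) = Add(-3, Mul(2, Pow(E, 2))))
Function('h')(c, B) = Add(-46, B, c)
Mul(Add(Function('X')(-167), -17187), Add(Function('h')(63, -203), 12625)) = Mul(Add(Add(-3, Mul(2, Pow(-167, 2))), -17187), Add(Add(-46, -203, 63), 12625)) = Mul(Add(Add(-3, Mul(2, 27889)), -17187), Add(-186, 12625)) = Mul(Add(Add(-3, 55778), -17187), 12439) = Mul(Add(55775, -17187), 12439) = Mul(38588, 12439) = 479996132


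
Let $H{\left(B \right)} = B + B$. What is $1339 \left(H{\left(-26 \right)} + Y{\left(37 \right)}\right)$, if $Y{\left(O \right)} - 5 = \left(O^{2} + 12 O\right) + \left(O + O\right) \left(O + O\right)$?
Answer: $9697038$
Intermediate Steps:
$Y{\left(O \right)} = 5 + 5 O^{2} + 12 O$ ($Y{\left(O \right)} = 5 + \left(\left(O^{2} + 12 O\right) + \left(O + O\right) \left(O + O\right)\right) = 5 + \left(\left(O^{2} + 12 O\right) + 2 O 2 O\right) = 5 + \left(\left(O^{2} + 12 O\right) + 4 O^{2}\right) = 5 + \left(5 O^{2} + 12 O\right) = 5 + 5 O^{2} + 12 O$)
$H{\left(B \right)} = 2 B$
$1339 \left(H{\left(-26 \right)} + Y{\left(37 \right)}\right) = 1339 \left(2 \left(-26\right) + \left(5 + 5 \cdot 37^{2} + 12 \cdot 37\right)\right) = 1339 \left(-52 + \left(5 + 5 \cdot 1369 + 444\right)\right) = 1339 \left(-52 + \left(5 + 6845 + 444\right)\right) = 1339 \left(-52 + 7294\right) = 1339 \cdot 7242 = 9697038$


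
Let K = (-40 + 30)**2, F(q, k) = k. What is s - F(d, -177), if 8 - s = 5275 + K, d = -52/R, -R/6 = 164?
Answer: -5190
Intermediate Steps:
R = -984 (R = -6*164 = -984)
d = 13/246 (d = -52/(-984) = -52*(-1/984) = 13/246 ≈ 0.052846)
K = 100 (K = (-10)**2 = 100)
s = -5367 (s = 8 - (5275 + 100) = 8 - 1*5375 = 8 - 5375 = -5367)
s - F(d, -177) = -5367 - 1*(-177) = -5367 + 177 = -5190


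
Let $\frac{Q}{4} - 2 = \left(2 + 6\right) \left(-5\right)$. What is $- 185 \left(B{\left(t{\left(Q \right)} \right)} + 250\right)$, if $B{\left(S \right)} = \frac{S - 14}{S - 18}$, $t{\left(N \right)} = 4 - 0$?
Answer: $- \frac{324675}{7} \approx -46382.0$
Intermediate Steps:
$Q = -152$ ($Q = 8 + 4 \left(2 + 6\right) \left(-5\right) = 8 + 4 \cdot 8 \left(-5\right) = 8 + 4 \left(-40\right) = 8 - 160 = -152$)
$t{\left(N \right)} = 4$ ($t{\left(N \right)} = 4 + 0 = 4$)
$B{\left(S \right)} = \frac{-14 + S}{-18 + S}$
$- 185 \left(B{\left(t{\left(Q \right)} \right)} + 250\right) = - 185 \left(\frac{-14 + 4}{-18 + 4} + 250\right) = - 185 \left(\frac{1}{-14} \left(-10\right) + 250\right) = - 185 \left(\left(- \frac{1}{14}\right) \left(-10\right) + 250\right) = - 185 \left(\frac{5}{7} + 250\right) = \left(-185\right) \frac{1755}{7} = - \frac{324675}{7}$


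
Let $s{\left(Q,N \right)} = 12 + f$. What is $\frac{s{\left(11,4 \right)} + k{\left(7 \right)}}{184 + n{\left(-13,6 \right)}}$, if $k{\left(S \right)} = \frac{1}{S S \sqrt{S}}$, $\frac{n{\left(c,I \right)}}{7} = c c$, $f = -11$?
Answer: $\frac{1}{1367} + \frac{\sqrt{7}}{468881} \approx 0.00073717$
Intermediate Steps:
$n{\left(c,I \right)} = 7 c^{2}$ ($n{\left(c,I \right)} = 7 c c = 7 c^{2}$)
$s{\left(Q,N \right)} = 1$ ($s{\left(Q,N \right)} = 12 - 11 = 1$)
$k{\left(S \right)} = \frac{1}{S^{\frac{5}{2}}}$ ($k{\left(S \right)} = \frac{1}{S S^{\frac{3}{2}}} = \frac{1}{S^{\frac{5}{2}}}$)
$\frac{s{\left(11,4 \right)} + k{\left(7 \right)}}{184 + n{\left(-13,6 \right)}} = \frac{1 + \frac{1}{49 \sqrt{7}}}{184 + 7 \left(-13\right)^{2}} = \frac{1 + \frac{\sqrt{7}}{343}}{184 + 7 \cdot 169} = \frac{1 + \frac{\sqrt{7}}{343}}{184 + 1183} = \frac{1 + \frac{\sqrt{7}}{343}}{1367} = \left(1 + \frac{\sqrt{7}}{343}\right) \frac{1}{1367} = \frac{1}{1367} + \frac{\sqrt{7}}{468881}$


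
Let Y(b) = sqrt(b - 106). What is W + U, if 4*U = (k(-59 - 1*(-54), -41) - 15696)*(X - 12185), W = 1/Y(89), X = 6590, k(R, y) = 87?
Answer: 87332355/4 - I*sqrt(17)/17 ≈ 2.1833e+7 - 0.24254*I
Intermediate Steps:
Y(b) = sqrt(-106 + b)
W = -I*sqrt(17)/17 (W = 1/(sqrt(-106 + 89)) = 1/(sqrt(-17)) = 1/(I*sqrt(17)) = -I*sqrt(17)/17 ≈ -0.24254*I)
U = 87332355/4 (U = ((87 - 15696)*(6590 - 12185))/4 = (-15609*(-5595))/4 = (1/4)*87332355 = 87332355/4 ≈ 2.1833e+7)
W + U = -I*sqrt(17)/17 + 87332355/4 = 87332355/4 - I*sqrt(17)/17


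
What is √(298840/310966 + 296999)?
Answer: √7179963154139571/155483 ≈ 544.98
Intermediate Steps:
√(298840/310966 + 296999) = √(298840*(1/310966) + 296999) = √(149420/155483 + 296999) = √(46178444937/155483) = √7179963154139571/155483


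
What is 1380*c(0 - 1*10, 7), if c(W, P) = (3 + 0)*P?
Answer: 28980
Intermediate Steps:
c(W, P) = 3*P
1380*c(0 - 1*10, 7) = 1380*(3*7) = 1380*21 = 28980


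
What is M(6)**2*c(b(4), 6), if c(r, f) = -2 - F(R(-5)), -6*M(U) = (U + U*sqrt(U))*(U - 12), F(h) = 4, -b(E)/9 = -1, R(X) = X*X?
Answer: -1512 - 432*sqrt(6) ≈ -2570.2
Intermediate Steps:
R(X) = X**2
b(E) = 9 (b(E) = -9*(-1) = 9)
M(U) = -(-12 + U)*(U + U**(3/2))/6 (M(U) = -(U + U*sqrt(U))*(U - 12)/6 = -(U + U**(3/2))*(-12 + U)/6 = -(-12 + U)*(U + U**(3/2))/6)
c(r, f) = -6 (c(r, f) = -2 - 1*4 = -2 - 4 = -6)
M(6)**2*c(b(4), 6) = (2*6 + 2*6**(3/2) - 1/6*6**2 - 6*sqrt(6))**2*(-6) = (12 + 2*(6*sqrt(6)) - 1/6*36 - 6*sqrt(6))**2*(-6) = (12 + 12*sqrt(6) - 6 - 6*sqrt(6))**2*(-6) = (6 + 6*sqrt(6))**2*(-6) = -6*(6 + 6*sqrt(6))**2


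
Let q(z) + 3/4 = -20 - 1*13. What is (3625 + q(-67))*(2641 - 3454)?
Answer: -11678745/4 ≈ -2.9197e+6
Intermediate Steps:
q(z) = -135/4 (q(z) = -¾ + (-20 - 1*13) = -¾ + (-20 - 13) = -¾ - 33 = -135/4)
(3625 + q(-67))*(2641 - 3454) = (3625 - 135/4)*(2641 - 3454) = (14365/4)*(-813) = -11678745/4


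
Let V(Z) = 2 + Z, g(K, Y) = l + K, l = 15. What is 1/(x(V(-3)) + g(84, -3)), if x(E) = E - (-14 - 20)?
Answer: 1/132 ≈ 0.0075758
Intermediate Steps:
g(K, Y) = 15 + K
x(E) = 34 + E (x(E) = E - 1*(-34) = E + 34 = 34 + E)
1/(x(V(-3)) + g(84, -3)) = 1/((34 + (2 - 3)) + (15 + 84)) = 1/((34 - 1) + 99) = 1/(33 + 99) = 1/132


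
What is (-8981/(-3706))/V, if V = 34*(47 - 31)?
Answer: 8981/2016064 ≈ 0.0044547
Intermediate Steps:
V = 544 (V = 34*16 = 544)
(-8981/(-3706))/V = -8981/(-3706)/544 = -8981*(-1/3706)*(1/544) = (8981/3706)*(1/544) = 8981/2016064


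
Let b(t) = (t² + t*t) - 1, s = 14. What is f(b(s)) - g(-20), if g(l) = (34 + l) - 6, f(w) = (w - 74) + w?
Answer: 700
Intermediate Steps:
b(t) = -1 + 2*t² (b(t) = (t² + t²) - 1 = 2*t² - 1 = -1 + 2*t²)
f(w) = -74 + 2*w (f(w) = (-74 + w) + w = -74 + 2*w)
g(l) = 28 + l
f(b(s)) - g(-20) = (-74 + 2*(-1 + 2*14²)) - (28 - 20) = (-74 + 2*(-1 + 2*196)) - 1*8 = (-74 + 2*(-1 + 392)) - 8 = (-74 + 2*391) - 8 = (-74 + 782) - 8 = 708 - 8 = 700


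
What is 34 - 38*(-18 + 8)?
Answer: 414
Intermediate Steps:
34 - 38*(-18 + 8) = 34 - 38*(-10) = 34 + 380 = 414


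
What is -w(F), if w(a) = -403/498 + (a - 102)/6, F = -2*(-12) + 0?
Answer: 6877/498 ≈ 13.809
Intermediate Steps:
F = 24 (F = 24 + 0 = 24)
w(a) = -8869/498 + a/6 (w(a) = -403*1/498 + (-102 + a)*(⅙) = -403/498 + (-17 + a/6) = -8869/498 + a/6)
-w(F) = -(-8869/498 + (⅙)*24) = -(-8869/498 + 4) = -1*(-6877/498) = 6877/498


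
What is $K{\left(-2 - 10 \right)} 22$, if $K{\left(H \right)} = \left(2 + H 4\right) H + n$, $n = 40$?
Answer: $13024$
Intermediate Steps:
$K{\left(H \right)} = 40 + H \left(2 + 4 H\right)$ ($K{\left(H \right)} = \left(2 + H 4\right) H + 40 = \left(2 + 4 H\right) H + 40 = H \left(2 + 4 H\right) + 40 = 40 + H \left(2 + 4 H\right)$)
$K{\left(-2 - 10 \right)} 22 = \left(40 + 2 \left(-2 - 10\right) + 4 \left(-2 - 10\right)^{2}\right) 22 = \left(40 + 2 \left(-12\right) + 4 \left(-12\right)^{2}\right) 22 = \left(40 - 24 + 4 \cdot 144\right) 22 = \left(40 - 24 + 576\right) 22 = 592 \cdot 22 = 13024$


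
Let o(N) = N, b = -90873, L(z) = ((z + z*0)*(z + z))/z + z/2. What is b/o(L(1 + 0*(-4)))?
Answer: -181746/5 ≈ -36349.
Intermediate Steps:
L(z) = 5*z/2 (L(z) = ((z + 0)*(2*z))/z + z*(½) = (z*(2*z))/z + z/2 = (2*z²)/z + z/2 = 2*z + z/2 = 5*z/2)
b/o(L(1 + 0*(-4))) = -90873*2/(5*(1 + 0*(-4))) = -90873*2/(5*(1 + 0)) = -90873/((5/2)*1) = -90873/5/2 = -90873*⅖ = -181746/5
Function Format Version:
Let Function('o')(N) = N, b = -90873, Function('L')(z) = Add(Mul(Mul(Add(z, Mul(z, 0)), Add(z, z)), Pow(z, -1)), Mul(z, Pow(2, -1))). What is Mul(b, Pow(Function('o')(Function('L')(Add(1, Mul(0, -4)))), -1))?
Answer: Rational(-181746, 5) ≈ -36349.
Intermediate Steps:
Function('L')(z) = Mul(Rational(5, 2), z) (Function('L')(z) = Add(Mul(Mul(Add(z, 0), Mul(2, z)), Pow(z, -1)), Mul(z, Rational(1, 2))) = Add(Mul(Mul(z, Mul(2, z)), Pow(z, -1)), Mul(Rational(1, 2), z)) = Add(Mul(Mul(2, Pow(z, 2)), Pow(z, -1)), Mul(Rational(1, 2), z)) = Add(Mul(2, z), Mul(Rational(1, 2), z)) = Mul(Rational(5, 2), z))
Mul(b, Pow(Function('o')(Function('L')(Add(1, Mul(0, -4)))), -1)) = Mul(-90873, Pow(Mul(Rational(5, 2), Add(1, Mul(0, -4))), -1)) = Mul(-90873, Pow(Mul(Rational(5, 2), Add(1, 0)), -1)) = Mul(-90873, Pow(Mul(Rational(5, 2), 1), -1)) = Mul(-90873, Pow(Rational(5, 2), -1)) = Mul(-90873, Rational(2, 5)) = Rational(-181746, 5)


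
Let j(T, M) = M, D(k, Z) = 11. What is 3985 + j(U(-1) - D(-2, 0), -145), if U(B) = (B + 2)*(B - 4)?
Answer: 3840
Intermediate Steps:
U(B) = (-4 + B)*(2 + B) (U(B) = (2 + B)*(-4 + B) = (-4 + B)*(2 + B))
3985 + j(U(-1) - D(-2, 0), -145) = 3985 - 145 = 3840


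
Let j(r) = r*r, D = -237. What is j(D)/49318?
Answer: 56169/49318 ≈ 1.1389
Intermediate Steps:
j(r) = r²
j(D)/49318 = (-237)²/49318 = 56169*(1/49318) = 56169/49318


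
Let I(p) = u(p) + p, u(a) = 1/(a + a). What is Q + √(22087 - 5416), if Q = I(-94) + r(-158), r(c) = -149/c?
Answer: -1382161/14852 + √16671 ≈ 36.054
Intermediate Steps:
u(a) = 1/(2*a)
I(p) = p + 1/(2*p) (I(p) = 1/(2*p) + p = p + 1/(2*p))
Q = -1382161/14852 (Q = (-94 + (½)/(-94)) - 149/(-158) = (-94 + (½)*(-1/94)) - 149*(-1/158) = (-94 - 1/188) + 149/158 = -17673/188 + 149/158 = -1382161/14852 ≈ -93.062)
Q + √(22087 - 5416) = -1382161/14852 + √(22087 - 5416) = -1382161/14852 + √16671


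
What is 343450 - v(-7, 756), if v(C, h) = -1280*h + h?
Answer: 1310374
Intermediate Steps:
v(C, h) = -1279*h
343450 - v(-7, 756) = 343450 - (-1279)*756 = 343450 - 1*(-966924) = 343450 + 966924 = 1310374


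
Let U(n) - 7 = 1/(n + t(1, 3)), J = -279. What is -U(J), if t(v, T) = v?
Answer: -1945/278 ≈ -6.9964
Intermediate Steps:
U(n) = 7 + 1/(1 + n) (U(n) = 7 + 1/(n + 1) = 7 + 1/(1 + n))
-U(J) = -(8 + 7*(-279))/(1 - 279) = -(8 - 1953)/(-278) = -(-1)*(-1945)/278 = -1*1945/278 = -1945/278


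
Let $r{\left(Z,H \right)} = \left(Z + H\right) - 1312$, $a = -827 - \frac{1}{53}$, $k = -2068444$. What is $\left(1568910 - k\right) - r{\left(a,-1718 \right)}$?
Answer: $\frac{192984184}{53} \approx 3.6412 \cdot 10^{6}$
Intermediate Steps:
$a = - \frac{43832}{53}$ ($a = -827 - \frac{1}{53} = - \frac{43832}{53} \approx -827.02$)
$r{\left(Z,H \right)} = -1312 + H + Z$ ($r{\left(Z,H \right)} = \left(H + Z\right) - 1312 = -1312 + H + Z$)
$\left(1568910 - k\right) - r{\left(a,-1718 \right)} = \left(1568910 - -2068444\right) - \left(-1312 - 1718 - \frac{43832}{53}\right) = \left(1568910 + 2068444\right) - - \frac{204422}{53} = 3637354 + \frac{204422}{53} = \frac{192984184}{53}$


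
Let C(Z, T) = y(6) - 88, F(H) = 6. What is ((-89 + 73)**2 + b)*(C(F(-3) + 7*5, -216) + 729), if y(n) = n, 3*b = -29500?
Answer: -18589604/3 ≈ -6.1965e+6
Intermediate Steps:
b = -29500/3 (b = (1/3)*(-29500) = -29500/3 ≈ -9833.3)
C(Z, T) = -82 (C(Z, T) = 6 - 88 = -82)
((-89 + 73)**2 + b)*(C(F(-3) + 7*5, -216) + 729) = ((-89 + 73)**2 - 29500/3)*(-82 + 729) = ((-16)**2 - 29500/3)*647 = (256 - 29500/3)*647 = -28732/3*647 = -18589604/3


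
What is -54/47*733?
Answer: -39582/47 ≈ -842.17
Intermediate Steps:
-54/47*733 = -39582/47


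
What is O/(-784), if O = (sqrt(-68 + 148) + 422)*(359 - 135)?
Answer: -844/7 - 8*sqrt(5)/7 ≈ -123.13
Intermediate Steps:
O = 94528 + 896*sqrt(5) (O = (sqrt(80) + 422)*224 = (4*sqrt(5) + 422)*224 = (422 + 4*sqrt(5))*224 = 94528 + 896*sqrt(5) ≈ 96532.)
O/(-784) = (94528 + 896*sqrt(5))/(-784) = (94528 + 896*sqrt(5))*(-1/784) = -844/7 - 8*sqrt(5)/7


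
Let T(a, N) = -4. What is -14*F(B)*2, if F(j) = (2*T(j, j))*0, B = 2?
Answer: 0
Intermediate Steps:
F(j) = 0 (F(j) = (2*(-4))*0 = -8*0 = 0)
-14*F(B)*2 = -14*0*2 = 0*2 = 0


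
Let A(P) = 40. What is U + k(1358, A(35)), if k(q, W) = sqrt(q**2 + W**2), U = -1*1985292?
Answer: -1985292 + 2*sqrt(461441) ≈ -1.9839e+6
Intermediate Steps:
U = -1985292
k(q, W) = sqrt(W**2 + q**2)
U + k(1358, A(35)) = -1985292 + sqrt(40**2 + 1358**2) = -1985292 + sqrt(1600 + 1844164) = -1985292 + sqrt(1845764) = -1985292 + 2*sqrt(461441)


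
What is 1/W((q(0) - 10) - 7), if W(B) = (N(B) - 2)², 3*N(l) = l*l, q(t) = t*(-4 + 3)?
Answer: 9/80089 ≈ 0.00011238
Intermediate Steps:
q(t) = -t (q(t) = t*(-1) = -t)
N(l) = l²/3 (N(l) = (l*l)/3 = l²/3)
W(B) = (-2 + B²/3)² (W(B) = (B²/3 - 2)² = (-2 + B²/3)²)
1/W((q(0) - 10) - 7) = 1/((-6 + ((-1*0 - 10) - 7)²)²/9) = 1/((-6 + ((0 - 10) - 7)²)²/9) = 1/((-6 + (-10 - 7)²)²/9) = 1/((-6 + (-17)²)²/9) = 1/((-6 + 289)²/9) = 1/((⅑)*283²) = 1/((⅑)*80089) = 1/(80089/9) = 9/80089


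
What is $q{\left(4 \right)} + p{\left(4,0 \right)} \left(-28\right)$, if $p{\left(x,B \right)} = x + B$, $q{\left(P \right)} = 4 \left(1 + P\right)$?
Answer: $-92$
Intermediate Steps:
$q{\left(P \right)} = 4 + 4 P$
$p{\left(x,B \right)} = B + x$
$q{\left(4 \right)} + p{\left(4,0 \right)} \left(-28\right) = \left(4 + 4 \cdot 4\right) + \left(0 + 4\right) \left(-28\right) = \left(4 + 16\right) + 4 \left(-28\right) = 20 - 112 = -92$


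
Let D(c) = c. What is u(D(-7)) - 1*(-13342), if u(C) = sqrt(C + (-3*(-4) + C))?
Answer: 13342 + I*sqrt(2) ≈ 13342.0 + 1.4142*I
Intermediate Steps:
u(C) = sqrt(12 + 2*C) (u(C) = sqrt(C + (12 + C)) = sqrt(12 + 2*C))
u(D(-7)) - 1*(-13342) = sqrt(12 + 2*(-7)) - 1*(-13342) = sqrt(12 - 14) + 13342 = sqrt(-2) + 13342 = I*sqrt(2) + 13342 = 13342 + I*sqrt(2)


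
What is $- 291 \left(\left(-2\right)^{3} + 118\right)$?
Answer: $-32010$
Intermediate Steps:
$- 291 \left(\left(-2\right)^{3} + 118\right) = - 291 \left(-8 + 118\right) = \left(-291\right) 110 = -32010$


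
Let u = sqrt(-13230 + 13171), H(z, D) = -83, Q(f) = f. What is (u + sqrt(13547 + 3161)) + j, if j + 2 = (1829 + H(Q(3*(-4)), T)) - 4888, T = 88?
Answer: -3144 + 2*sqrt(4177) + I*sqrt(59) ≈ -3014.7 + 7.6811*I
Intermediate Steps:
u = I*sqrt(59) (u = sqrt(-59) = I*sqrt(59) ≈ 7.6811*I)
j = -3144 (j = -2 + ((1829 - 83) - 4888) = -2 + (1746 - 4888) = -2 - 3142 = -3144)
(u + sqrt(13547 + 3161)) + j = (I*sqrt(59) + sqrt(13547 + 3161)) - 3144 = (I*sqrt(59) + sqrt(16708)) - 3144 = (I*sqrt(59) + 2*sqrt(4177)) - 3144 = (2*sqrt(4177) + I*sqrt(59)) - 3144 = -3144 + 2*sqrt(4177) + I*sqrt(59)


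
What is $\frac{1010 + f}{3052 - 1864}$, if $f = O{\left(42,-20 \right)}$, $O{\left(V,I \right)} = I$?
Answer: $\frac{5}{6} \approx 0.83333$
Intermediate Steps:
$f = -20$
$\frac{1010 + f}{3052 - 1864} = \frac{1010 - 20}{3052 - 1864} = \frac{990}{1188} = 990 \cdot \frac{1}{1188} = \frac{5}{6}$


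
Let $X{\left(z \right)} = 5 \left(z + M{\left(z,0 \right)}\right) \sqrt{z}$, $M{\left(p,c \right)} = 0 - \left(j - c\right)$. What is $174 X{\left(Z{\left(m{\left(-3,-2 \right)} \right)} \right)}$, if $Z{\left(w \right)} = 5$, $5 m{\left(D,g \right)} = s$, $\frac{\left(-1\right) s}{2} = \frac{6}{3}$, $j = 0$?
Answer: $4350 \sqrt{5} \approx 9726.9$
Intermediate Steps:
$s = -4$ ($s = - 2 \cdot \frac{6}{3} = - 2 \cdot 6 \cdot \frac{1}{3} = \left(-2\right) 2 = -4$)
$m{\left(D,g \right)} = - \frac{4}{5}$ ($m{\left(D,g \right)} = \frac{1}{5} \left(-4\right) = - \frac{4}{5}$)
$M{\left(p,c \right)} = c$ ($M{\left(p,c \right)} = 0 - \left(0 - c\right) = 0 - - c = 0 + c = c$)
$X{\left(z \right)} = 5 z^{\frac{3}{2}}$ ($X{\left(z \right)} = 5 \left(z + 0\right) \sqrt{z} = 5 z \sqrt{z} = 5 z^{\frac{3}{2}}$)
$174 X{\left(Z{\left(m{\left(-3,-2 \right)} \right)} \right)} = 174 \cdot 5 \cdot 5^{\frac{3}{2}} = 174 \cdot 5 \cdot 5 \sqrt{5} = 174 \cdot 25 \sqrt{5} = 4350 \sqrt{5}$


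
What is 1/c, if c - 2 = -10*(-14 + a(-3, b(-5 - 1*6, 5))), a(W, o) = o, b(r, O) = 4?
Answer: 1/102 ≈ 0.0098039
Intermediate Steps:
c = 102 (c = 2 - 10*(-14 + 4) = 2 - 10*(-10) = 2 + 100 = 102)
1/c = 1/102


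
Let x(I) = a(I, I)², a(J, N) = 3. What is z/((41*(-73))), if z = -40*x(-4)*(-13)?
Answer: -4680/2993 ≈ -1.5636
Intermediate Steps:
x(I) = 9 (x(I) = 3² = 9)
z = 4680 (z = -40*9*(-13) = -360*(-13) = 4680)
z/((41*(-73))) = 4680/((41*(-73))) = 4680/(-2993) = 4680*(-1/2993) = -4680/2993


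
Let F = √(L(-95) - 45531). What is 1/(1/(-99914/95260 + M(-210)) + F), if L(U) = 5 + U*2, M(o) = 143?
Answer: 14637852945/94991446707104692 - 45712919443689*I*√11429/1044905913778151612 ≈ 1.541e-7 - 0.004677*I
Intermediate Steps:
L(U) = 5 + 2*U
F = 2*I*√11429 (F = √((5 + 2*(-95)) - 45531) = √((5 - 190) - 45531) = √(-185 - 45531) = √(-45716) = 2*I*√11429 ≈ 213.81*I)
1/(1/(-99914/95260 + M(-210)) + F) = 1/(1/(-99914/95260 + 143) + 2*I*√11429) = 1/(1/(-99914*1/95260 + 143) + 2*I*√11429) = 1/(1/(-49957/47630 + 143) + 2*I*√11429) = 1/(1/(6761133/47630) + 2*I*√11429) = 1/(47630/6761133 + 2*I*√11429)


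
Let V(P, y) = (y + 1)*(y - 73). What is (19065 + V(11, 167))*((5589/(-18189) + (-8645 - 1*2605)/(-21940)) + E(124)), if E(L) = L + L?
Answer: 38362272310071/4434074 ≈ 8.6517e+6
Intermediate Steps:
V(P, y) = (1 + y)*(-73 + y)
E(L) = 2*L
(19065 + V(11, 167))*((5589/(-18189) + (-8645 - 1*2605)/(-21940)) + E(124)) = (19065 + (-73 + 167² - 72*167))*((5589/(-18189) + (-8645 - 1*2605)/(-21940)) + 2*124) = (19065 + (-73 + 27889 - 12024))*((5589*(-1/18189) + (-8645 - 2605)*(-1/21940)) + 248) = (19065 + 15792)*((-621/2021 - 11250*(-1/21940)) + 248) = 34857*((-621/2021 + 1125/2194) + 248) = 34857*(911151/4434074 + 248) = 34857*(1100561503/4434074) = 38362272310071/4434074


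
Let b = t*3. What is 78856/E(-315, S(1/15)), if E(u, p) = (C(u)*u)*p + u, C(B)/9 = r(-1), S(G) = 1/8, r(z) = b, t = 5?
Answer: -630848/45045 ≈ -14.005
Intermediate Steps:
b = 15 (b = 5*3 = 15)
r(z) = 15
S(G) = ⅛
C(B) = 135 (C(B) = 9*15 = 135)
E(u, p) = u + 135*p*u (E(u, p) = (135*u)*p + u = 135*p*u + u = u + 135*p*u)
78856/E(-315, S(1/15)) = 78856/((-315*(1 + 135*(⅛)))) = 78856/((-315*(1 + 135/8))) = 78856/((-315*143/8)) = 78856/(-45045/8) = 78856*(-8/45045) = -630848/45045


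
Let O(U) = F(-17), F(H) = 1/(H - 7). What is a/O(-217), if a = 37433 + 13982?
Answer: -1233960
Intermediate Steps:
a = 51415
F(H) = 1/(-7 + H)
O(U) = -1/24 (O(U) = 1/(-7 - 17) = 1/(-24) = -1/24)
a/O(-217) = 51415/(-1/24) = 51415*(-24) = -1233960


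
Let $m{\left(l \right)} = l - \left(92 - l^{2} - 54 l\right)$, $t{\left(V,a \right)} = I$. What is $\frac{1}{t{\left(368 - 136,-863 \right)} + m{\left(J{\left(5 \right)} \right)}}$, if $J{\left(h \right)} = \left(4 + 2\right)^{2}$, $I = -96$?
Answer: $\frac{1}{3088} \approx 0.00032383$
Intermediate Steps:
$J{\left(h \right)} = 36$ ($J{\left(h \right)} = 6^{2} = 36$)
$t{\left(V,a \right)} = -96$
$m{\left(l \right)} = -92 + l^{2} + 55 l$ ($m{\left(l \right)} = l + \left(-92 + l^{2} + 54 l\right) = -92 + l^{2} + 55 l$)
$\frac{1}{t{\left(368 - 136,-863 \right)} + m{\left(J{\left(5 \right)} \right)}} = \frac{1}{-96 + \left(-92 + 36^{2} + 55 \cdot 36\right)} = \frac{1}{-96 + \left(-92 + 1296 + 1980\right)} = \frac{1}{-96 + 3184} = \frac{1}{3088}$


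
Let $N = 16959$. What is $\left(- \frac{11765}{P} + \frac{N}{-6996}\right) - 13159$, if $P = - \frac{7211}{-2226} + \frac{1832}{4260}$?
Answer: $- \frac{8513912617937}{520168924} \approx -16368.0$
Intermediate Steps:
$P = \frac{2899741}{790230}$ ($P = \left(-7211\right) \left(- \frac{1}{2226}\right) + 1832 \cdot \frac{1}{4260} = \frac{7211}{2226} + \frac{458}{1065} = \frac{2899741}{790230} \approx 3.6695$)
$\left(- \frac{11765}{P} + \frac{N}{-6996}\right) - 13159 = \left(- \frac{11765}{\frac{2899741}{790230}} + \frac{16959}{-6996}\right) - 13159 = \left(\left(-11765\right) \frac{790230}{2899741} + 16959 \left(- \frac{1}{6996}\right)\right) - 13159 = \left(- \frac{715158150}{223057} - \frac{5653}{2332}\right) - 13159 = - \frac{1669009747021}{520168924} - 13159 = - \frac{8513912617937}{520168924}$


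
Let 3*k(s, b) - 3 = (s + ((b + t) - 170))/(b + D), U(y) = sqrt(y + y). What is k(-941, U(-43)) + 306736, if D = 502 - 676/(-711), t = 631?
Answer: 19618848189726646/63959902205 + 82817043*I*sqrt(86)/63959902205 ≈ 3.0674e+5 + 0.012008*I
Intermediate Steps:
U(y) = sqrt(2)*sqrt(y) (U(y) = sqrt(2*y) = sqrt(2)*sqrt(y))
D = 357598/711 (D = 502 - 676*(-1/711) = 502 + 676/711 = 357598/711 ≈ 502.95)
k(s, b) = 1 + (461 + b + s)/(3*(357598/711 + b)) (k(s, b) = 1 + ((s + ((b + 631) - 170))/(b + 357598/711))/3 = 1 + ((s + ((631 + b) - 170))/(357598/711 + b))/3 = 1 + ((s + (461 + b))/(357598/711 + b))/3 = 1 + ((461 + b + s)/(357598/711 + b))/3 = 1 + (461 + b + s)/(3*(357598/711 + b)))
k(-941, U(-43)) + 306736 = (466855 + 237*(-941) + 948*(sqrt(2)*sqrt(-43)))/(357598 + 711*(sqrt(2)*sqrt(-43))) + 306736 = (466855 - 223017 + 948*(sqrt(2)*(I*sqrt(43))))/(357598 + 711*(sqrt(2)*(I*sqrt(43)))) + 306736 = (466855 - 223017 + 948*(I*sqrt(86)))/(357598 + 711*(I*sqrt(86))) + 306736 = (466855 - 223017 + 948*I*sqrt(86))/(357598 + 711*I*sqrt(86)) + 306736 = (243838 + 948*I*sqrt(86))/(357598 + 711*I*sqrt(86)) + 306736 = 306736 + (243838 + 948*I*sqrt(86))/(357598 + 711*I*sqrt(86))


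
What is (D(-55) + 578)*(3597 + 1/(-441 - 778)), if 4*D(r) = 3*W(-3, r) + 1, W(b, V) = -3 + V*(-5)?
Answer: 6859928859/2438 ≈ 2.8138e+6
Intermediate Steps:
W(b, V) = -3 - 5*V
D(r) = -2 - 15*r/4 (D(r) = (3*(-3 - 5*r) + 1)/4 = ((-9 - 15*r) + 1)/4 = (-8 - 15*r)/4 = -2 - 15*r/4)
(D(-55) + 578)*(3597 + 1/(-441 - 778)) = ((-2 - 15/4*(-55)) + 578)*(3597 + 1/(-441 - 778)) = ((-2 + 825/4) + 578)*(3597 + 1/(-1219)) = (817/4 + 578)*(3597 - 1/1219) = (3129/4)*(4384742/1219) = 6859928859/2438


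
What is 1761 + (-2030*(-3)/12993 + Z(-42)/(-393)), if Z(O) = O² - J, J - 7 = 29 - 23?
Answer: 2990582372/1702083 ≈ 1757.0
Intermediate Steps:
J = 13 (J = 7 + (29 - 23) = 7 + 6 = 13)
Z(O) = -13 + O² (Z(O) = O² - 1*13 = O² - 13 = -13 + O²)
1761 + (-2030*(-3)/12993 + Z(-42)/(-393)) = 1761 + (-2030*(-3)/12993 + (-13 + (-42)²)/(-393)) = 1761 + (6090*(1/12993) + (-13 + 1764)*(-1/393)) = 1761 + (2030/4331 + 1751*(-1/393)) = 1761 + (2030/4331 - 1751/393) = 1761 - 6785791/1702083 = 2990582372/1702083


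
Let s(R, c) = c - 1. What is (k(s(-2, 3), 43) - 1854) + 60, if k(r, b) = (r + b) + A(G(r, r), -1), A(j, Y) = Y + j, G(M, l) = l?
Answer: -1748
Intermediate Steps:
s(R, c) = -1 + c
k(r, b) = -1 + b + 2*r (k(r, b) = (r + b) + (-1 + r) = (b + r) + (-1 + r) = -1 + b + 2*r)
(k(s(-2, 3), 43) - 1854) + 60 = ((-1 + 43 + 2*(-1 + 3)) - 1854) + 60 = ((-1 + 43 + 2*2) - 1854) + 60 = ((-1 + 43 + 4) - 1854) + 60 = (46 - 1854) + 60 = -1808 + 60 = -1748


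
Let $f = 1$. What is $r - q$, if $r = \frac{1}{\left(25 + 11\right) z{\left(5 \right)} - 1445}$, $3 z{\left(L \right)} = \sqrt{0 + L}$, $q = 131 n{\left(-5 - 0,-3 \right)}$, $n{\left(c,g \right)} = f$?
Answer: $- \frac{54687680}{417461} - \frac{12 \sqrt{5}}{2087305} \approx -131.0$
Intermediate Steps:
$n{\left(c,g \right)} = 1$
$q = 131$ ($q = 131 \cdot 1 = 131$)
$z{\left(L \right)} = \frac{\sqrt{L}}{3}$ ($z{\left(L \right)} = \frac{\sqrt{0 + L}}{3} = \frac{\sqrt{L}}{3}$)
$r = \frac{1}{-1445 + 12 \sqrt{5}}$ ($r = \frac{1}{\left(25 + 11\right) \frac{\sqrt{5}}{3} - 1445} = \frac{1}{36 \frac{\sqrt{5}}{3} - 1445} = \frac{1}{12 \sqrt{5} - 1445} = \frac{1}{-1445 + 12 \sqrt{5}} \approx -0.00070514$)
$r - q = \left(- \frac{289}{417461} - \frac{12 \sqrt{5}}{2087305}\right) - 131 = - \frac{54687680}{417461} - \frac{12 \sqrt{5}}{2087305}$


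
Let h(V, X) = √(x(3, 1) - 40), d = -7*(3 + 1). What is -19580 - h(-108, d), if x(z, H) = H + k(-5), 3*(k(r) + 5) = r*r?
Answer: -19580 - I*√321/3 ≈ -19580.0 - 5.9722*I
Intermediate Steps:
k(r) = -5 + r²/3 (k(r) = -5 + (r*r)/3 = -5 + r²/3)
d = -28 (d = -7*4 = -28)
x(z, H) = 10/3 + H (x(z, H) = H + (-5 + (⅓)*(-5)²) = H + (-5 + (⅓)*25) = H + (-5 + 25/3) = H + 10/3 = 10/3 + H)
h(V, X) = I*√321/3 (h(V, X) = √((10/3 + 1) - 40) = √(13/3 - 40) = √(-107/3) = I*√321/3)
-19580 - h(-108, d) = -19580 - I*√321/3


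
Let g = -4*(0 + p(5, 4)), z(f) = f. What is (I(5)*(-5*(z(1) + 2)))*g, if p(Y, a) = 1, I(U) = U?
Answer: 300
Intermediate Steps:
g = -4 (g = -4*(0 + 1) = -4*1 = -4)
(I(5)*(-5*(z(1) + 2)))*g = (5*(-5*(1 + 2)))*(-4) = (5*(-5*3))*(-4) = (5*(-15))*(-4) = -75*(-4) = 300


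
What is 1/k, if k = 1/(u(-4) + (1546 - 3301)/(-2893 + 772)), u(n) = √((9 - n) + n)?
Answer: 2706/707 ≈ 3.8274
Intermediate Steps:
u(n) = 3 (u(n) = √9 = 3)
k = 707/2706 (k = 1/(3 + (1546 - 3301)/(-2893 + 772)) = 1/(3 - 1755/(-2121)) = 1/(3 - 1755*(-1/2121)) = 1/(3 + 585/707) = 1/(2706/707) = 707/2706 ≈ 0.26127)
1/k = 1/(707/2706) = 2706/707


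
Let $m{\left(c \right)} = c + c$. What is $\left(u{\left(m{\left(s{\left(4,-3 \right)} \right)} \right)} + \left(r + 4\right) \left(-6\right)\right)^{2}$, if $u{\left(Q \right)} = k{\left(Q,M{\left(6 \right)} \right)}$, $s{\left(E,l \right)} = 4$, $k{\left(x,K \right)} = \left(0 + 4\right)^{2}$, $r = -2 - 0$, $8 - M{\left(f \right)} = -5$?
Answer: $16$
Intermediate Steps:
$M{\left(f \right)} = 13$ ($M{\left(f \right)} = 8 - -5 = 8 + 5 = 13$)
$r = -2$ ($r = -2 + 0 = -2$)
$k{\left(x,K \right)} = 16$ ($k{\left(x,K \right)} = 4^{2} = 16$)
$m{\left(c \right)} = 2 c$
$u{\left(Q \right)} = 16$
$\left(u{\left(m{\left(s{\left(4,-3 \right)} \right)} \right)} + \left(r + 4\right) \left(-6\right)\right)^{2} = \left(16 + \left(-2 + 4\right) \left(-6\right)\right)^{2} = \left(16 + 2 \left(-6\right)\right)^{2} = \left(16 - 12\right)^{2} = 4^{2} = 16$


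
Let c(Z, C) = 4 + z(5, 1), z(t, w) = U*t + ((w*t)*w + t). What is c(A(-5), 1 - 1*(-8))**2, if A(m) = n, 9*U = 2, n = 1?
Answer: 18496/81 ≈ 228.35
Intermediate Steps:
U = 2/9 (U = (1/9)*2 = 2/9 ≈ 0.22222)
A(m) = 1
z(t, w) = 11*t/9 + t*w**2 (z(t, w) = 2*t/9 + ((w*t)*w + t) = 2*t/9 + ((t*w)*w + t) = 2*t/9 + (t*w**2 + t) = 2*t/9 + (t + t*w**2) = 11*t/9 + t*w**2)
c(Z, C) = 136/9 (c(Z, C) = 4 + (1/9)*5*(11 + 9*1**2) = 4 + (1/9)*5*(11 + 9*1) = 4 + (1/9)*5*(11 + 9) = 4 + (1/9)*5*20 = 4 + 100/9 = 136/9)
c(A(-5), 1 - 1*(-8))**2 = (136/9)**2 = 18496/81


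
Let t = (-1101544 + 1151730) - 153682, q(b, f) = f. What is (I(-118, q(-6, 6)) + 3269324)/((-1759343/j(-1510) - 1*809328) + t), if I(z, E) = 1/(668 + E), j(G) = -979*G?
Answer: -1628724025637665/454754658052111 ≈ -3.5815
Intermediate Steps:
t = -103496 (t = 50186 - 153682 = -103496)
(I(-118, q(-6, 6)) + 3269324)/((-1759343/j(-1510) - 1*809328) + t) = (1/(668 + 6) + 3269324)/((-1759343/((-979*(-1510))) - 1*809328) - 103496) = (1/674 + 3269324)/((-1759343/1478290 - 809328) - 103496) = (1/674 + 3269324)/((-1759343*1/1478290 - 809328) - 103496) = 2203524377/(674*((-1759343/1478290 - 809328) - 103496)) = 2203524377/(674*(-1196423248463/1478290 - 103496)) = 2203524377/(674*(-1349420350303/1478290)) = (2203524377/674)*(-1478290/1349420350303) = -1628724025637665/454754658052111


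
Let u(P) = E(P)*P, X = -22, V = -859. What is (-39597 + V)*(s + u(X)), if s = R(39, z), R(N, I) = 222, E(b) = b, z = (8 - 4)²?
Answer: -28561936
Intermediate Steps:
z = 16 (z = 4² = 16)
s = 222
u(P) = P² (u(P) = P*P = P²)
(-39597 + V)*(s + u(X)) = (-39597 - 859)*(222 + (-22)²) = -40456*(222 + 484) = -40456*706 = -28561936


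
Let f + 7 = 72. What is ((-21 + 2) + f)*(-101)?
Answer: -4646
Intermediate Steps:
f = 65 (f = -7 + 72 = 65)
((-21 + 2) + f)*(-101) = ((-21 + 2) + 65)*(-101) = (-19 + 65)*(-101) = 46*(-101) = -4646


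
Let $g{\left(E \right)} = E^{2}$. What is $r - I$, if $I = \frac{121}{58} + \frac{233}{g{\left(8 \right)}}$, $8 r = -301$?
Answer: $- \frac{80461}{1856} \approx -43.352$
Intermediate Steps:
$r = - \frac{301}{8}$ ($r = \frac{1}{8} \left(-301\right) = - \frac{301}{8} \approx -37.625$)
$I = \frac{10629}{1856}$ ($I = \frac{121}{58} + \frac{233}{8^{2}} = 121 \cdot \frac{1}{58} + \frac{233}{64} = \frac{121}{58} + 233 \cdot \frac{1}{64} = \frac{121}{58} + \frac{233}{64} = \frac{10629}{1856} \approx 5.7268$)
$r - I = - \frac{301}{8} - \frac{10629}{1856} = - \frac{80461}{1856}$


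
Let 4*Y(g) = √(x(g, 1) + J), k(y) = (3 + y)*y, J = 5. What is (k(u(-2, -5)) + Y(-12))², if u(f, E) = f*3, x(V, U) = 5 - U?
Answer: 5625/16 ≈ 351.56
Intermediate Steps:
u(f, E) = 3*f
k(y) = y*(3 + y)
Y(g) = ¾ (Y(g) = √((5 - 1*1) + 5)/4 = √((5 - 1) + 5)/4 = √(4 + 5)/4 = √9/4 = (¼)*3 = ¾)
(k(u(-2, -5)) + Y(-12))² = ((3*(-2))*(3 + 3*(-2)) + ¾)² = (-6*(3 - 6) + ¾)² = (-6*(-3) + ¾)² = (18 + ¾)² = (75/4)² = 5625/16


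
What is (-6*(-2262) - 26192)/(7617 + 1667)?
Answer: -3155/2321 ≈ -1.3593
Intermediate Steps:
(-6*(-2262) - 26192)/(7617 + 1667) = (13572 - 26192)/9284 = -12620*1/9284 = -3155/2321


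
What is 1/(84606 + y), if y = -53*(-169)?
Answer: 1/93563 ≈ 1.0688e-5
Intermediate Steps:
y = 8957
1/(84606 + y) = 1/(84606 + 8957) = 1/93563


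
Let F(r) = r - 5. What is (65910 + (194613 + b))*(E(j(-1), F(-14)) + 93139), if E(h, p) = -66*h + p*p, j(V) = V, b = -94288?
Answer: 15553944010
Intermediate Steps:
F(r) = -5 + r
E(h, p) = p² - 66*h (E(h, p) = -66*h + p² = p² - 66*h)
(65910 + (194613 + b))*(E(j(-1), F(-14)) + 93139) = (65910 + (194613 - 94288))*(((-5 - 14)² - 66*(-1)) + 93139) = (65910 + 100325)*(((-19)² + 66) + 93139) = 166235*((361 + 66) + 93139) = 166235*(427 + 93139) = 166235*93566 = 15553944010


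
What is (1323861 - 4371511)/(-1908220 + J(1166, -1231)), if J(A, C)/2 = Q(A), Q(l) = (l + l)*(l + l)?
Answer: -1523825/4484114 ≈ -0.33983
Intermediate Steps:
Q(l) = 4*l² (Q(l) = (2*l)*(2*l) = 4*l²)
J(A, C) = 8*A² (J(A, C) = 2*(4*A²) = 8*A²)
(1323861 - 4371511)/(-1908220 + J(1166, -1231)) = (1323861 - 4371511)/(-1908220 + 8*1166²) = -3047650/(-1908220 + 8*1359556) = -3047650/(-1908220 + 10876448) = -3047650/8968228 = -3047650*1/8968228 = -1523825/4484114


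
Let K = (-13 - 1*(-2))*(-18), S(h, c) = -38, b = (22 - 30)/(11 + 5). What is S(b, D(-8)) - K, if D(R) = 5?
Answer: -236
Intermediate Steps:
b = -½ (b = -8/16 = -8*1/16 = -½ ≈ -0.50000)
K = 198 (K = (-13 + 2)*(-18) = -11*(-18) = 198)
S(b, D(-8)) - K = -38 - 1*198 = -38 - 198 = -236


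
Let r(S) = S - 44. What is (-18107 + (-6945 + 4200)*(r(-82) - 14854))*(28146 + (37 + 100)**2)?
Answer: 1928300001595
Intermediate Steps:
r(S) = -44 + S
(-18107 + (-6945 + 4200)*(r(-82) - 14854))*(28146 + (37 + 100)**2) = (-18107 + (-6945 + 4200)*((-44 - 82) - 14854))*(28146 + (37 + 100)**2) = (-18107 - 2745*(-126 - 14854))*(28146 + 137**2) = (-18107 - 2745*(-14980))*(28146 + 18769) = (-18107 + 41120100)*46915 = 41101993*46915 = 1928300001595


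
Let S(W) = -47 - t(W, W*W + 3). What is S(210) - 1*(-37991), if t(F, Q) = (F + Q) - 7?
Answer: -6362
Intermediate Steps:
t(F, Q) = -7 + F + Q
S(W) = -43 - W - W**2 (S(W) = -47 - (-7 + W + (W*W + 3)) = -47 - (-7 + W + (W**2 + 3)) = -47 - (-7 + W + (3 + W**2)) = -47 - (-4 + W + W**2) = -47 + (4 - W - W**2) = -43 - W - W**2)
S(210) - 1*(-37991) = (-43 - 1*210 - 1*210**2) - 1*(-37991) = (-43 - 210 - 1*44100) + 37991 = (-43 - 210 - 44100) + 37991 = -44353 + 37991 = -6362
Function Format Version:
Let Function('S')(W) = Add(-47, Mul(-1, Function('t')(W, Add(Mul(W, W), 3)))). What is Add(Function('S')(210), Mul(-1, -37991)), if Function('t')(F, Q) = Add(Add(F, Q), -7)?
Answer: -6362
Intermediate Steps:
Function('t')(F, Q) = Add(-7, F, Q)
Function('S')(W) = Add(-43, Mul(-1, W), Mul(-1, Pow(W, 2))) (Function('S')(W) = Add(-47, Mul(-1, Add(-7, W, Add(Mul(W, W), 3)))) = Add(-47, Mul(-1, Add(-7, W, Add(Pow(W, 2), 3)))) = Add(-47, Mul(-1, Add(-7, W, Add(3, Pow(W, 2))))) = Add(-47, Mul(-1, Add(-4, W, Pow(W, 2)))) = Add(-47, Add(4, Mul(-1, W), Mul(-1, Pow(W, 2)))) = Add(-43, Mul(-1, W), Mul(-1, Pow(W, 2))))
Add(Function('S')(210), Mul(-1, -37991)) = Add(Add(-43, Mul(-1, 210), Mul(-1, Pow(210, 2))), Mul(-1, -37991)) = Add(Add(-43, -210, Mul(-1, 44100)), 37991) = Add(Add(-43, -210, -44100), 37991) = Add(-44353, 37991) = -6362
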